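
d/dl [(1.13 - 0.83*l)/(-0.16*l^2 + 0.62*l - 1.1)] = (-0.1328*l^2 + 0.3616*l + 0.2124)/(0.0256*l^4 - 0.1984*l^3 + 0.7364*l^2 - 1.364*l + 1.21)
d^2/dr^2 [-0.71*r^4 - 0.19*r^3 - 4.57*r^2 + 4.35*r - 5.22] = -8.52*r^2 - 1.14*r - 9.14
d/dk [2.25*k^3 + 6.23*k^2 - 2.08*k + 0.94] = 6.75*k^2 + 12.46*k - 2.08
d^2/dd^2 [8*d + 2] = 0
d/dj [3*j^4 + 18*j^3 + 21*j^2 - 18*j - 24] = 12*j^3 + 54*j^2 + 42*j - 18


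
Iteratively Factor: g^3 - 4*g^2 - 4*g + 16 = (g - 2)*(g^2 - 2*g - 8) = (g - 4)*(g - 2)*(g + 2)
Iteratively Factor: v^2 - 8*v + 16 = (v - 4)*(v - 4)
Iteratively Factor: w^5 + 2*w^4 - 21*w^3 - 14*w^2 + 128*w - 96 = (w - 3)*(w^4 + 5*w^3 - 6*w^2 - 32*w + 32) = (w - 3)*(w + 4)*(w^3 + w^2 - 10*w + 8) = (w - 3)*(w + 4)^2*(w^2 - 3*w + 2) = (w - 3)*(w - 1)*(w + 4)^2*(w - 2)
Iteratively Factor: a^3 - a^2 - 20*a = (a - 5)*(a^2 + 4*a) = a*(a - 5)*(a + 4)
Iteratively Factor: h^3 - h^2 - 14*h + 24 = (h + 4)*(h^2 - 5*h + 6) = (h - 3)*(h + 4)*(h - 2)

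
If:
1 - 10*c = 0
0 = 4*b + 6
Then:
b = -3/2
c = 1/10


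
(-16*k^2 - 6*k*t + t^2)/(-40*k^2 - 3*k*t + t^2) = (2*k + t)/(5*k + t)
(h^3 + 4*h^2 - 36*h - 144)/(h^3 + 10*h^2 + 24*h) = (h - 6)/h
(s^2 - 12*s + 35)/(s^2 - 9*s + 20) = (s - 7)/(s - 4)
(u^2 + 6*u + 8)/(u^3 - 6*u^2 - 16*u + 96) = (u + 2)/(u^2 - 10*u + 24)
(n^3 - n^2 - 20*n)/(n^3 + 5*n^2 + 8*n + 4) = n*(n^2 - n - 20)/(n^3 + 5*n^2 + 8*n + 4)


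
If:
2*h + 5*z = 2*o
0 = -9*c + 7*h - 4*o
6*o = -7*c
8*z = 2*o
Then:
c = 0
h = 0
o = 0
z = 0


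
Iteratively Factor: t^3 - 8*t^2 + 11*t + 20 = (t - 5)*(t^2 - 3*t - 4) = (t - 5)*(t - 4)*(t + 1)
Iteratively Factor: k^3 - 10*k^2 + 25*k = (k - 5)*(k^2 - 5*k) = k*(k - 5)*(k - 5)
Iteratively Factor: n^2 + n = (n + 1)*(n)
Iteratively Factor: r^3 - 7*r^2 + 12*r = (r)*(r^2 - 7*r + 12) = r*(r - 4)*(r - 3)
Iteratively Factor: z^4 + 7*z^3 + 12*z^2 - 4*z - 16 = (z + 2)*(z^3 + 5*z^2 + 2*z - 8) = (z + 2)^2*(z^2 + 3*z - 4) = (z + 2)^2*(z + 4)*(z - 1)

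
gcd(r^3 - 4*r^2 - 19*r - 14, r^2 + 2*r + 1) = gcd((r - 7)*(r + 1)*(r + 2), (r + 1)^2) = r + 1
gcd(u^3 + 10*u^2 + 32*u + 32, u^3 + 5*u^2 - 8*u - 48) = u^2 + 8*u + 16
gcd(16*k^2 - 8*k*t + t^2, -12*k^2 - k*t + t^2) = -4*k + t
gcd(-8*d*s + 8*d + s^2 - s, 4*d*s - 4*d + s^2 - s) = s - 1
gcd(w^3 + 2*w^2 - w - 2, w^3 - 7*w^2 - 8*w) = w + 1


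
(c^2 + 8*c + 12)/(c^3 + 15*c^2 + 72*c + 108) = (c + 2)/(c^2 + 9*c + 18)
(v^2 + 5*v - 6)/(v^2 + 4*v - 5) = (v + 6)/(v + 5)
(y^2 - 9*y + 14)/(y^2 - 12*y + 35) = (y - 2)/(y - 5)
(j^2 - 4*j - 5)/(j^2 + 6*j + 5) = (j - 5)/(j + 5)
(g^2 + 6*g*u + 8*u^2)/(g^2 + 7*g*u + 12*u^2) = (g + 2*u)/(g + 3*u)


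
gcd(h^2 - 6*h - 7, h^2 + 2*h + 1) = h + 1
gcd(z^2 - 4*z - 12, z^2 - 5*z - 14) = z + 2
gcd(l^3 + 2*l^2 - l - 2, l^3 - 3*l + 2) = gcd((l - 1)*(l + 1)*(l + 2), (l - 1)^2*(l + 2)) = l^2 + l - 2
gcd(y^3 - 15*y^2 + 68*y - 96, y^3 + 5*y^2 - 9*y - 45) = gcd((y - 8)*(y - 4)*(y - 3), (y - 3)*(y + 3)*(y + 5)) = y - 3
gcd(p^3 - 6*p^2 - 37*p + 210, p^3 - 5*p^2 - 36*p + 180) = p^2 + p - 30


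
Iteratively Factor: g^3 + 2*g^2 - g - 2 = (g + 1)*(g^2 + g - 2) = (g - 1)*(g + 1)*(g + 2)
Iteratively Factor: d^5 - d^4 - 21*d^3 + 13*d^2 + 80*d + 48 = (d - 3)*(d^4 + 2*d^3 - 15*d^2 - 32*d - 16) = (d - 3)*(d + 1)*(d^3 + d^2 - 16*d - 16) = (d - 3)*(d + 1)^2*(d^2 - 16) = (d - 3)*(d + 1)^2*(d + 4)*(d - 4)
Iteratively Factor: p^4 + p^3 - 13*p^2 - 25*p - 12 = (p + 1)*(p^3 - 13*p - 12) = (p - 4)*(p + 1)*(p^2 + 4*p + 3) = (p - 4)*(p + 1)*(p + 3)*(p + 1)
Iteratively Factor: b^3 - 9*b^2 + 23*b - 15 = (b - 3)*(b^2 - 6*b + 5) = (b - 3)*(b - 1)*(b - 5)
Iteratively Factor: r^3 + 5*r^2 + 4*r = (r + 1)*(r^2 + 4*r) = r*(r + 1)*(r + 4)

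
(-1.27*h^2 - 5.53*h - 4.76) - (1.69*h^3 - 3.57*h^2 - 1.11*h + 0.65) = -1.69*h^3 + 2.3*h^2 - 4.42*h - 5.41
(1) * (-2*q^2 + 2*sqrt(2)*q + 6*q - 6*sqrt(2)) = -2*q^2 + 2*sqrt(2)*q + 6*q - 6*sqrt(2)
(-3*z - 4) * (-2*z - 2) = 6*z^2 + 14*z + 8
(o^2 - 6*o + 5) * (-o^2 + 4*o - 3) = -o^4 + 10*o^3 - 32*o^2 + 38*o - 15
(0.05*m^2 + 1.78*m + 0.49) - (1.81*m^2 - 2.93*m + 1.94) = -1.76*m^2 + 4.71*m - 1.45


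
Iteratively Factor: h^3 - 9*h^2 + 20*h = (h - 4)*(h^2 - 5*h) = h*(h - 4)*(h - 5)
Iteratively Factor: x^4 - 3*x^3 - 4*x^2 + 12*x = (x - 2)*(x^3 - x^2 - 6*x) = (x - 3)*(x - 2)*(x^2 + 2*x) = x*(x - 3)*(x - 2)*(x + 2)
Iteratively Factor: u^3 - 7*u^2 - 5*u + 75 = (u + 3)*(u^2 - 10*u + 25) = (u - 5)*(u + 3)*(u - 5)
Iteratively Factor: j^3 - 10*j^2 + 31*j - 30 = (j - 5)*(j^2 - 5*j + 6) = (j - 5)*(j - 2)*(j - 3)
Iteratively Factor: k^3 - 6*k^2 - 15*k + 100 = (k - 5)*(k^2 - k - 20) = (k - 5)*(k + 4)*(k - 5)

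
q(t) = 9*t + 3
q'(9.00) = 9.00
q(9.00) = 84.00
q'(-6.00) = 9.00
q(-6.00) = -51.00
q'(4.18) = 9.00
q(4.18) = 40.62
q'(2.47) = 9.00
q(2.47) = 25.23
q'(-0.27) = 9.00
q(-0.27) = 0.57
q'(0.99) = 9.00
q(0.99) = 11.91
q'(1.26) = 9.00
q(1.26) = 14.34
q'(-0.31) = 9.00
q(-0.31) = 0.21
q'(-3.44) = 9.00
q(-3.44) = -27.96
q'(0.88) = 9.00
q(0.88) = 10.92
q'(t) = 9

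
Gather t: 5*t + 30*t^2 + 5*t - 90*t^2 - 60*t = -60*t^2 - 50*t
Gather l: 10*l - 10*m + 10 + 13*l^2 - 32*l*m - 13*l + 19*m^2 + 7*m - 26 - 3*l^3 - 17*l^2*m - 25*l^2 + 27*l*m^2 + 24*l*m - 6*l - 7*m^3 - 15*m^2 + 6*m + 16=-3*l^3 + l^2*(-17*m - 12) + l*(27*m^2 - 8*m - 9) - 7*m^3 + 4*m^2 + 3*m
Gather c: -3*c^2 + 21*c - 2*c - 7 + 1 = -3*c^2 + 19*c - 6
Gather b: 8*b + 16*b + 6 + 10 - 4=24*b + 12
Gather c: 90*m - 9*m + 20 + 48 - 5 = 81*m + 63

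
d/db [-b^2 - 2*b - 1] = -2*b - 2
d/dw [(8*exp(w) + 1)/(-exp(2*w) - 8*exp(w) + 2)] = 2*(4*exp(2*w) + exp(w) + 12)*exp(w)/(exp(4*w) + 16*exp(3*w) + 60*exp(2*w) - 32*exp(w) + 4)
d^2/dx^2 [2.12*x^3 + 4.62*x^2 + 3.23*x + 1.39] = 12.72*x + 9.24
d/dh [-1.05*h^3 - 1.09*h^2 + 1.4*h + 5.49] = -3.15*h^2 - 2.18*h + 1.4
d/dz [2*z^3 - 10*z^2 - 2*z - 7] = 6*z^2 - 20*z - 2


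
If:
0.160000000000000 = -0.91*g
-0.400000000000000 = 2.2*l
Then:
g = -0.18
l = -0.18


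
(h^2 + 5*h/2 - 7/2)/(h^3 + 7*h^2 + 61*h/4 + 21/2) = 2*(h - 1)/(2*h^2 + 7*h + 6)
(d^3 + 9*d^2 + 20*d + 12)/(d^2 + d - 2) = (d^2 + 7*d + 6)/(d - 1)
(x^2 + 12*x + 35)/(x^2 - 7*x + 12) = (x^2 + 12*x + 35)/(x^2 - 7*x + 12)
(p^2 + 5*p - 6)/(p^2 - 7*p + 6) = (p + 6)/(p - 6)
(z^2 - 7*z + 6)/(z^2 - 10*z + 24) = (z - 1)/(z - 4)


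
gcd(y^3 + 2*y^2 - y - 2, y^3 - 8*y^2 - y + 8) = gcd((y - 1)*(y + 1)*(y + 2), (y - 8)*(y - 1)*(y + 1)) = y^2 - 1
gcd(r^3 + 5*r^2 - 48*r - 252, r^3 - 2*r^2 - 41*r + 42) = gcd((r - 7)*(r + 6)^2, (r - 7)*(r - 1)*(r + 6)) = r^2 - r - 42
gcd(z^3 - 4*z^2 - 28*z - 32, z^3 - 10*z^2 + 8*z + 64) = z^2 - 6*z - 16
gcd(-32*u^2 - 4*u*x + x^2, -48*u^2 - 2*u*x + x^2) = -8*u + x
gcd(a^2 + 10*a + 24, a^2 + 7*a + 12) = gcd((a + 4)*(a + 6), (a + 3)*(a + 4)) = a + 4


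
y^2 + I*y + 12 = (y - 3*I)*(y + 4*I)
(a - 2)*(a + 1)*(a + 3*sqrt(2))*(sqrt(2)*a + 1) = sqrt(2)*a^4 - sqrt(2)*a^3 + 7*a^3 - 7*a^2 + sqrt(2)*a^2 - 14*a - 3*sqrt(2)*a - 6*sqrt(2)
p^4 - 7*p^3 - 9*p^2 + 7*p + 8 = (p - 8)*(p - 1)*(p + 1)^2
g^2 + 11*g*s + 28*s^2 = (g + 4*s)*(g + 7*s)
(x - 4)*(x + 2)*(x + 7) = x^3 + 5*x^2 - 22*x - 56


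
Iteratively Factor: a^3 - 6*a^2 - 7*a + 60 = (a - 4)*(a^2 - 2*a - 15) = (a - 5)*(a - 4)*(a + 3)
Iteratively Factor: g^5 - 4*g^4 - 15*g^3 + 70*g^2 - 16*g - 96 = (g + 4)*(g^4 - 8*g^3 + 17*g^2 + 2*g - 24) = (g + 1)*(g + 4)*(g^3 - 9*g^2 + 26*g - 24) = (g - 2)*(g + 1)*(g + 4)*(g^2 - 7*g + 12) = (g - 3)*(g - 2)*(g + 1)*(g + 4)*(g - 4)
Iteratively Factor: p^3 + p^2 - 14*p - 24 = (p + 3)*(p^2 - 2*p - 8) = (p + 2)*(p + 3)*(p - 4)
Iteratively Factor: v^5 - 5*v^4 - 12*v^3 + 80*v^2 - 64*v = (v - 1)*(v^4 - 4*v^3 - 16*v^2 + 64*v) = (v - 4)*(v - 1)*(v^3 - 16*v) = (v - 4)*(v - 1)*(v + 4)*(v^2 - 4*v) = (v - 4)^2*(v - 1)*(v + 4)*(v)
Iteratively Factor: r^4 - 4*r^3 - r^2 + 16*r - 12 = (r - 1)*(r^3 - 3*r^2 - 4*r + 12) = (r - 2)*(r - 1)*(r^2 - r - 6) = (r - 2)*(r - 1)*(r + 2)*(r - 3)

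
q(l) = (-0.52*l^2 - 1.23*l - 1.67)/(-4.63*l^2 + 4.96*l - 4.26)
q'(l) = (-1.04*l - 1.23)/(-4.63*l^2 + 4.96*l - 4.26) + (9.26*l - 4.96)*(-0.52*l^2 - 1.23*l - 1.67)/(-4.63*l^2 + 4.96*l - 4.26)^2 = (-8.2741*l^2 - 11.0338*l + 13.523)/(21.4369*l^4 - 45.9296*l^3 + 64.0492*l^2 - 42.2592*l + 18.1476)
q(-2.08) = 0.04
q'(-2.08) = 0.00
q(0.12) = 0.49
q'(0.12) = 0.87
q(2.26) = 0.43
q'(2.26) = -0.19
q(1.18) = 0.79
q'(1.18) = -0.47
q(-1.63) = 0.04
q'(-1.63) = 0.02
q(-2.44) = 0.04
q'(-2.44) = -0.00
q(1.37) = 0.70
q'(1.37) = -0.45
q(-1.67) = 0.04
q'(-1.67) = 0.01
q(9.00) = 0.16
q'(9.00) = -0.01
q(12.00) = 0.15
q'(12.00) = -0.00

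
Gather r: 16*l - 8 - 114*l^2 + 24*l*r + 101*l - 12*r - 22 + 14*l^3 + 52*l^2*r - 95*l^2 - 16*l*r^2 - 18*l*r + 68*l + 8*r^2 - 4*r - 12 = 14*l^3 - 209*l^2 + 185*l + r^2*(8 - 16*l) + r*(52*l^2 + 6*l - 16) - 42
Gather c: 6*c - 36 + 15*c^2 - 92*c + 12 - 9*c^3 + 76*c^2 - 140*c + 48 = -9*c^3 + 91*c^2 - 226*c + 24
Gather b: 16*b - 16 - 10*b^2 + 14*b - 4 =-10*b^2 + 30*b - 20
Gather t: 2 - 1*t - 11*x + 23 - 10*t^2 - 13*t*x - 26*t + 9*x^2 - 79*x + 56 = -10*t^2 + t*(-13*x - 27) + 9*x^2 - 90*x + 81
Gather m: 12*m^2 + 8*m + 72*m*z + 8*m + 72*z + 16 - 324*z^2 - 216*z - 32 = 12*m^2 + m*(72*z + 16) - 324*z^2 - 144*z - 16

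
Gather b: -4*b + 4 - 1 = 3 - 4*b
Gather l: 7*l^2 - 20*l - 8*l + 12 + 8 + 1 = 7*l^2 - 28*l + 21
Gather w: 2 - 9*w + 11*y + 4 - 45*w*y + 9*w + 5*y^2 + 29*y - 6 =-45*w*y + 5*y^2 + 40*y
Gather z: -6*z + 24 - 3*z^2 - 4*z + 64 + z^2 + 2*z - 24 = -2*z^2 - 8*z + 64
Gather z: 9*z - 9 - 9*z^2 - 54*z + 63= -9*z^2 - 45*z + 54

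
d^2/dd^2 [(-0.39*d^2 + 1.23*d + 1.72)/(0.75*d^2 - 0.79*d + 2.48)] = (-2.22044604925031e-16*d^4 + 0.921600000000001*d^3 + 10.1574*d^2 - 19.8414*d - 4.229176)/(0.421875*d^6 - 1.333125*d^5 + 5.589225*d^4 - 9.309439*d^3 + 18.481704*d^2 - 14.576448*d + 15.252992)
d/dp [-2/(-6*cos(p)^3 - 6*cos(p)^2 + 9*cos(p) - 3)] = 8*(4*cos(p) + 3*cos(2*p))*sin(p)/(3*(-4*sin(p)^2 - 3*cos(p) + cos(3*p) + 6)^2)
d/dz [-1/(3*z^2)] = 2/(3*z^3)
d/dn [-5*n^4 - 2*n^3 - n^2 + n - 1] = -20*n^3 - 6*n^2 - 2*n + 1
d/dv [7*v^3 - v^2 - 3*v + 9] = 21*v^2 - 2*v - 3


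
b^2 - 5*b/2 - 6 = (b - 4)*(b + 3/2)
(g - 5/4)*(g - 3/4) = g^2 - 2*g + 15/16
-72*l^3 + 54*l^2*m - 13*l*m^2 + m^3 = (-6*l + m)*(-4*l + m)*(-3*l + m)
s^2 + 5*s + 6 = (s + 2)*(s + 3)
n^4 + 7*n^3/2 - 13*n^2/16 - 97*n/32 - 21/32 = (n - 1)*(n + 1/4)*(n + 3/4)*(n + 7/2)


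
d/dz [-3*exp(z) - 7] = -3*exp(z)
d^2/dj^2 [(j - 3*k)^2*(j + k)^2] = 12*j^2 - 24*j*k - 4*k^2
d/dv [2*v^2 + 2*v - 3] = 4*v + 2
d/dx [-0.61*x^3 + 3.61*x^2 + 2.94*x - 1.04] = -1.83*x^2 + 7.22*x + 2.94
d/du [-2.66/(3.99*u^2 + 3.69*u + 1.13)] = (21.2268*u + 9.8154)/(3.99*u^2 + 3.69*u + 1.13)^2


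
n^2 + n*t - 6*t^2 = (n - 2*t)*(n + 3*t)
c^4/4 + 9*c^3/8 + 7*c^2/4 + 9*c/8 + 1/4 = (c/4 + 1/2)*(c + 1/2)*(c + 1)^2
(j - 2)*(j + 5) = j^2 + 3*j - 10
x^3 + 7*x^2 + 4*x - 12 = (x - 1)*(x + 2)*(x + 6)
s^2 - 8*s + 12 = (s - 6)*(s - 2)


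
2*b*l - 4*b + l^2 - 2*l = (2*b + l)*(l - 2)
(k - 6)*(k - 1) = k^2 - 7*k + 6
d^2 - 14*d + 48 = (d - 8)*(d - 6)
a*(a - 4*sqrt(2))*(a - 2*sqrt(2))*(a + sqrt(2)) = a^4 - 5*sqrt(2)*a^3 + 4*a^2 + 16*sqrt(2)*a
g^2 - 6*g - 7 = (g - 7)*(g + 1)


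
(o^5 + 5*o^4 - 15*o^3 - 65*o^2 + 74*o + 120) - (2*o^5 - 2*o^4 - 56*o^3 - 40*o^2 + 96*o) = -o^5 + 7*o^4 + 41*o^3 - 25*o^2 - 22*o + 120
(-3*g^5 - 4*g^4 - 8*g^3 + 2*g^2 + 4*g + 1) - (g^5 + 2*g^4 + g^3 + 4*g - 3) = -4*g^5 - 6*g^4 - 9*g^3 + 2*g^2 + 4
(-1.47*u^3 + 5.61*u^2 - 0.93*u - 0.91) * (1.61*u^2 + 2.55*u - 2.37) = -2.3667*u^5 + 5.2836*u^4 + 16.2921*u^3 - 17.1323*u^2 - 0.1164*u + 2.1567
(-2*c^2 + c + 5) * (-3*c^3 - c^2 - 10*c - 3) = 6*c^5 - c^4 + 4*c^3 - 9*c^2 - 53*c - 15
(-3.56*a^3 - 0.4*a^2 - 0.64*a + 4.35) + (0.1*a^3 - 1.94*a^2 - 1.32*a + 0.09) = -3.46*a^3 - 2.34*a^2 - 1.96*a + 4.44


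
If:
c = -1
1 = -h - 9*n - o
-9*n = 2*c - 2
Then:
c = -1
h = -o - 5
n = 4/9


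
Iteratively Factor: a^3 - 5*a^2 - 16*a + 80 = (a + 4)*(a^2 - 9*a + 20) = (a - 5)*(a + 4)*(a - 4)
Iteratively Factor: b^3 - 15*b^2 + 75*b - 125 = (b - 5)*(b^2 - 10*b + 25) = (b - 5)^2*(b - 5)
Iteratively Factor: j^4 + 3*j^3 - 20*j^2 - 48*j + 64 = (j - 1)*(j^3 + 4*j^2 - 16*j - 64) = (j - 1)*(j + 4)*(j^2 - 16) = (j - 1)*(j + 4)^2*(j - 4)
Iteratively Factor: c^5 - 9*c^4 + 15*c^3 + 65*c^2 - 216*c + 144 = (c - 4)*(c^4 - 5*c^3 - 5*c^2 + 45*c - 36) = (c - 4)*(c - 1)*(c^3 - 4*c^2 - 9*c + 36) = (c - 4)*(c - 3)*(c - 1)*(c^2 - c - 12) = (c - 4)^2*(c - 3)*(c - 1)*(c + 3)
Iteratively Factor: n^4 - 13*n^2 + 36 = (n + 3)*(n^3 - 3*n^2 - 4*n + 12) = (n - 2)*(n + 3)*(n^2 - n - 6) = (n - 3)*(n - 2)*(n + 3)*(n + 2)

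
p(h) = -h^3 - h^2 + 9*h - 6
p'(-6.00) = -87.00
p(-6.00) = 120.00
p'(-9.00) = -216.00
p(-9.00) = 561.00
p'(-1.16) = 7.28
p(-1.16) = -16.22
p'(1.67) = -2.71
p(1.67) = 1.58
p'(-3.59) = -22.48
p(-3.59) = -4.93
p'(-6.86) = -118.46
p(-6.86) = 208.03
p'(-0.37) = 9.33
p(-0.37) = -9.42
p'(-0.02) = 9.04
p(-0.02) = -6.18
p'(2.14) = -9.02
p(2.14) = -1.12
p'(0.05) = 8.89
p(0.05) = -5.55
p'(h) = -3*h^2 - 2*h + 9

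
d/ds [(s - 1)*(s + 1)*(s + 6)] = 3*s^2 + 12*s - 1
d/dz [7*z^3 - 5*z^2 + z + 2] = 21*z^2 - 10*z + 1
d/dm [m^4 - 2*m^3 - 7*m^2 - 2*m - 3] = 4*m^3 - 6*m^2 - 14*m - 2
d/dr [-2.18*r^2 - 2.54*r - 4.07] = -4.36*r - 2.54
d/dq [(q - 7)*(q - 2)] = 2*q - 9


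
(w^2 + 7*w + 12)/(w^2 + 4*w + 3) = (w + 4)/(w + 1)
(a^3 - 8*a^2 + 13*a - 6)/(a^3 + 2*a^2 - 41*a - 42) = (a^2 - 2*a + 1)/(a^2 + 8*a + 7)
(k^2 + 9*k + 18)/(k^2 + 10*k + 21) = (k + 6)/(k + 7)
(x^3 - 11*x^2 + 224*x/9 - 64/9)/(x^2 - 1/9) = (3*x^2 - 32*x + 64)/(3*x + 1)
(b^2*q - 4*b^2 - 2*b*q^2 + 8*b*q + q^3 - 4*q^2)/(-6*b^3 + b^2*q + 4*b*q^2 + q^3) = (-b*q + 4*b + q^2 - 4*q)/(6*b^2 + 5*b*q + q^2)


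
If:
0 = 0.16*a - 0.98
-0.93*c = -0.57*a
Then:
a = 6.12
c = 3.75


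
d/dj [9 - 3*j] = -3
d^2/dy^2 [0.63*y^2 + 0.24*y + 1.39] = 1.26000000000000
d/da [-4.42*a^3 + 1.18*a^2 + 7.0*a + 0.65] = -13.26*a^2 + 2.36*a + 7.0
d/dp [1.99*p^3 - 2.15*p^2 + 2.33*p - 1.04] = 5.97*p^2 - 4.3*p + 2.33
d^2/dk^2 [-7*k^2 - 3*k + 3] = -14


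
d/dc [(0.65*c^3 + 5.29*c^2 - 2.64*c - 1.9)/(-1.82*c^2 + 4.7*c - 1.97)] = (-1.183*c^4 + 6.11*c^3 + 16.2167*c^2 - 27.7586*c + 14.1308)/(3.3124*c^4 - 17.108*c^3 + 29.2608*c^2 - 18.518*c + 3.8809)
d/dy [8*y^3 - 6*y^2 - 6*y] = 24*y^2 - 12*y - 6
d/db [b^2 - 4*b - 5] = 2*b - 4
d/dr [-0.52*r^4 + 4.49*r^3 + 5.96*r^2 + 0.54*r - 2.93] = -2.08*r^3 + 13.47*r^2 + 11.92*r + 0.54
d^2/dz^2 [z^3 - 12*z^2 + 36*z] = 6*z - 24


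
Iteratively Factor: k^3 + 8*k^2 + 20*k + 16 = (k + 2)*(k^2 + 6*k + 8) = (k + 2)^2*(k + 4)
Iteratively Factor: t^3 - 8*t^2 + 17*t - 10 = (t - 2)*(t^2 - 6*t + 5) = (t - 2)*(t - 1)*(t - 5)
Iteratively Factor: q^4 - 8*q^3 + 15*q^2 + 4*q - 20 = (q + 1)*(q^3 - 9*q^2 + 24*q - 20) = (q - 2)*(q + 1)*(q^2 - 7*q + 10) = (q - 5)*(q - 2)*(q + 1)*(q - 2)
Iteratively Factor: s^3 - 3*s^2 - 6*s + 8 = (s - 1)*(s^2 - 2*s - 8) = (s - 1)*(s + 2)*(s - 4)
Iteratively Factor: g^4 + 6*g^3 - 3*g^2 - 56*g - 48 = (g + 1)*(g^3 + 5*g^2 - 8*g - 48) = (g - 3)*(g + 1)*(g^2 + 8*g + 16) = (g - 3)*(g + 1)*(g + 4)*(g + 4)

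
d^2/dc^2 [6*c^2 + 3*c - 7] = 12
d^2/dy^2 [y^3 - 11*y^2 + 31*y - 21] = 6*y - 22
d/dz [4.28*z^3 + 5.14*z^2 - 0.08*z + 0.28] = 12.84*z^2 + 10.28*z - 0.08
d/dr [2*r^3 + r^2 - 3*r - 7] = 6*r^2 + 2*r - 3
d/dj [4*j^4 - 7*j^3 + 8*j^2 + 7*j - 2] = 16*j^3 - 21*j^2 + 16*j + 7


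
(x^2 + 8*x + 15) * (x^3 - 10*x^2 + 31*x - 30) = x^5 - 2*x^4 - 34*x^3 + 68*x^2 + 225*x - 450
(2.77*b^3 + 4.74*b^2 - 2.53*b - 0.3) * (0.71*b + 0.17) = 1.9667*b^4 + 3.8363*b^3 - 0.9905*b^2 - 0.6431*b - 0.051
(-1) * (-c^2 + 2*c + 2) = c^2 - 2*c - 2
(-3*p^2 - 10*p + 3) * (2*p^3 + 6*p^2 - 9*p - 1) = -6*p^5 - 38*p^4 - 27*p^3 + 111*p^2 - 17*p - 3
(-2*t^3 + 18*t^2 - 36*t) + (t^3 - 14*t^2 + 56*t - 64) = -t^3 + 4*t^2 + 20*t - 64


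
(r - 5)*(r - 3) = r^2 - 8*r + 15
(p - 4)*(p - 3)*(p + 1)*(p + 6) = p^4 - 31*p^2 + 42*p + 72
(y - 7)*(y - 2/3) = y^2 - 23*y/3 + 14/3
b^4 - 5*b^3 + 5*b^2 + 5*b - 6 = (b - 3)*(b - 2)*(b - 1)*(b + 1)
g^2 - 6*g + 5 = (g - 5)*(g - 1)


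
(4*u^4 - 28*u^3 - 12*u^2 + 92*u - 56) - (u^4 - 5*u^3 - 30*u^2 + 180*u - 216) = 3*u^4 - 23*u^3 + 18*u^2 - 88*u + 160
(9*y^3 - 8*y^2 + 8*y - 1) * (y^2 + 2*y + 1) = 9*y^5 + 10*y^4 + y^3 + 7*y^2 + 6*y - 1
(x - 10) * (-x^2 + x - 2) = -x^3 + 11*x^2 - 12*x + 20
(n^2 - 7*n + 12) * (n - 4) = n^3 - 11*n^2 + 40*n - 48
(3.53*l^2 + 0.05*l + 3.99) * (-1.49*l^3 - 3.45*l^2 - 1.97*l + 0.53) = -5.2597*l^5 - 12.253*l^4 - 13.0717*l^3 - 11.9931*l^2 - 7.8338*l + 2.1147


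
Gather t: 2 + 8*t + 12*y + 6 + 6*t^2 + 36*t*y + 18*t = 6*t^2 + t*(36*y + 26) + 12*y + 8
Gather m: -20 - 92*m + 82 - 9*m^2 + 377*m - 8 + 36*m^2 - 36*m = 27*m^2 + 249*m + 54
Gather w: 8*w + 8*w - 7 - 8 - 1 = 16*w - 16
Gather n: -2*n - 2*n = -4*n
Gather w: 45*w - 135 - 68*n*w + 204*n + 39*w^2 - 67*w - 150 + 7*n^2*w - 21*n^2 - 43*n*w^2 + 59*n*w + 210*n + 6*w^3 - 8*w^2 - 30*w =-21*n^2 + 414*n + 6*w^3 + w^2*(31 - 43*n) + w*(7*n^2 - 9*n - 52) - 285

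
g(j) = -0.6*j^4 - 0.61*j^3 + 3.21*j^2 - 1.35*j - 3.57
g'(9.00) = -1841.40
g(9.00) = -4137.00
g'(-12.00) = 3805.29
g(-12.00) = -10912.65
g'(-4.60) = 164.00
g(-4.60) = -138.71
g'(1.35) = -1.92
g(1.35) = -3.04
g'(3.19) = -77.40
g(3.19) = -57.14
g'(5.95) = -533.49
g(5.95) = -778.46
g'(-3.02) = 28.68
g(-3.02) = -3.32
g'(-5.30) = 270.52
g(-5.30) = -288.86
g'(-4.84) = 196.82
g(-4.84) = -181.93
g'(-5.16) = 246.53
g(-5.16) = -252.68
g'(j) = -2.4*j^3 - 1.83*j^2 + 6.42*j - 1.35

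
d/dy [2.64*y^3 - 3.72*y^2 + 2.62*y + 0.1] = 7.92*y^2 - 7.44*y + 2.62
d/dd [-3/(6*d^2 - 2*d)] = 3*(6*d - 1)/(2*d^2*(3*d - 1)^2)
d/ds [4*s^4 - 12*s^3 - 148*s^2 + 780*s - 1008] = 16*s^3 - 36*s^2 - 296*s + 780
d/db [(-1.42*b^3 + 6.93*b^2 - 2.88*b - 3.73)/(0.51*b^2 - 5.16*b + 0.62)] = (-0.7242*b^4 + 14.6544*b^3 - 36.9312*b^2 + 12.3978*b - 21.0324)/(0.2601*b^4 - 5.2632*b^3 + 27.258*b^2 - 6.3984*b + 0.3844)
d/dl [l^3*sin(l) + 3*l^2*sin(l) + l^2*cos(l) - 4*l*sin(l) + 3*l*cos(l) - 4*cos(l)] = l^3*cos(l) + 2*l^2*sin(l) + 3*l^2*cos(l) + 3*l*sin(l) - 2*l*cos(l) + 3*cos(l)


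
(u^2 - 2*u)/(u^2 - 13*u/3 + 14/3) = 3*u/(3*u - 7)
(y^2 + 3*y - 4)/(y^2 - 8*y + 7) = (y + 4)/(y - 7)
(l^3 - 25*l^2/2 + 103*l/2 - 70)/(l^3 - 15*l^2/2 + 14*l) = (l - 5)/l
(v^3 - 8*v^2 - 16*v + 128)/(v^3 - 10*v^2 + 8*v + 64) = (v + 4)/(v + 2)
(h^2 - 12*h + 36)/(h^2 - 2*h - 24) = (h - 6)/(h + 4)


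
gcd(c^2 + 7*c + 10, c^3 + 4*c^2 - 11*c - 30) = c^2 + 7*c + 10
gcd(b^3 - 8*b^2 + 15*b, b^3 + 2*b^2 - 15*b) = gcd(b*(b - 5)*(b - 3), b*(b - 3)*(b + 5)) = b^2 - 3*b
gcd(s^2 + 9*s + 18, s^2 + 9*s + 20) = 1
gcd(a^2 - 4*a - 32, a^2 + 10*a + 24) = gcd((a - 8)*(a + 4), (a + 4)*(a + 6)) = a + 4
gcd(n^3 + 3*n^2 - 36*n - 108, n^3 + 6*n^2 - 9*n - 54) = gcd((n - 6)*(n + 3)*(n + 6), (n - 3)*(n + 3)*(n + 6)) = n^2 + 9*n + 18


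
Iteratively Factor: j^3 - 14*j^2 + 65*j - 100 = (j - 5)*(j^2 - 9*j + 20) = (j - 5)^2*(j - 4)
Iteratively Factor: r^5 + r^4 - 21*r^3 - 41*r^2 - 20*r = (r - 5)*(r^4 + 6*r^3 + 9*r^2 + 4*r) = (r - 5)*(r + 4)*(r^3 + 2*r^2 + r) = r*(r - 5)*(r + 4)*(r^2 + 2*r + 1) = r*(r - 5)*(r + 1)*(r + 4)*(r + 1)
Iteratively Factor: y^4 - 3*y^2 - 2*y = (y + 1)*(y^3 - y^2 - 2*y) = y*(y + 1)*(y^2 - y - 2) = y*(y + 1)^2*(y - 2)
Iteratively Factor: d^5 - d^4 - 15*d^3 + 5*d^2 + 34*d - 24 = (d - 4)*(d^4 + 3*d^3 - 3*d^2 - 7*d + 6) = (d - 4)*(d - 1)*(d^3 + 4*d^2 + d - 6) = (d - 4)*(d - 1)^2*(d^2 + 5*d + 6) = (d - 4)*(d - 1)^2*(d + 2)*(d + 3)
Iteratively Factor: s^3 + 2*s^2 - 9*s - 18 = (s + 2)*(s^2 - 9) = (s + 2)*(s + 3)*(s - 3)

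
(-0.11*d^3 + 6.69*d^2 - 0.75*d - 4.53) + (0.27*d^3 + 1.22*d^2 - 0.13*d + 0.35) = 0.16*d^3 + 7.91*d^2 - 0.88*d - 4.18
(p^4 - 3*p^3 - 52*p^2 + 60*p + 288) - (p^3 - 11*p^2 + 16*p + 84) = p^4 - 4*p^3 - 41*p^2 + 44*p + 204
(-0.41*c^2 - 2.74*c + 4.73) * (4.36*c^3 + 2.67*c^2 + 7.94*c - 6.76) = -1.7876*c^5 - 13.0411*c^4 + 10.0516*c^3 - 6.3549*c^2 + 56.0786*c - 31.9748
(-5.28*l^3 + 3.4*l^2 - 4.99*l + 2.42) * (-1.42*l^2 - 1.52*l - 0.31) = 7.4976*l^5 + 3.1976*l^4 + 3.5546*l^3 + 3.0944*l^2 - 2.1315*l - 0.7502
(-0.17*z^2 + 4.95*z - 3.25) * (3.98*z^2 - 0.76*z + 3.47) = -0.6766*z^4 + 19.8302*z^3 - 17.2869*z^2 + 19.6465*z - 11.2775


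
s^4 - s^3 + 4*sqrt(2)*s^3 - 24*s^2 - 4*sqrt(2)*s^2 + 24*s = s*(s - 1)*(s - 2*sqrt(2))*(s + 6*sqrt(2))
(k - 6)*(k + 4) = k^2 - 2*k - 24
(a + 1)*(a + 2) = a^2 + 3*a + 2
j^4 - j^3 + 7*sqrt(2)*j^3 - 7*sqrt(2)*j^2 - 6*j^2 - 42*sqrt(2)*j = j*(j - 3)*(j + 2)*(j + 7*sqrt(2))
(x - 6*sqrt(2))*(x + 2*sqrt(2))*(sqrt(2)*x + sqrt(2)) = sqrt(2)*x^3 - 8*x^2 + sqrt(2)*x^2 - 24*sqrt(2)*x - 8*x - 24*sqrt(2)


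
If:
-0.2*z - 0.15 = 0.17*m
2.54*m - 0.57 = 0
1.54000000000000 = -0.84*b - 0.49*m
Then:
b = -1.96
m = 0.22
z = -0.94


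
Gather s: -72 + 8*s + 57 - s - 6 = 7*s - 21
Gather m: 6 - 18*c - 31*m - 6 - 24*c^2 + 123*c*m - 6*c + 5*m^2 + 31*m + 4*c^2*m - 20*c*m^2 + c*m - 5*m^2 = -24*c^2 - 20*c*m^2 - 24*c + m*(4*c^2 + 124*c)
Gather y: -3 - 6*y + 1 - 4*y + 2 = -10*y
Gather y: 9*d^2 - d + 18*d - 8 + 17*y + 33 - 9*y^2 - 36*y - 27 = 9*d^2 + 17*d - 9*y^2 - 19*y - 2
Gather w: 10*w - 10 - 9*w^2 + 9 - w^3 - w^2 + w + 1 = -w^3 - 10*w^2 + 11*w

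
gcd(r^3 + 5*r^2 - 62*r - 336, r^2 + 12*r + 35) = r + 7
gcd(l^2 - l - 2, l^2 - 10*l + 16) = l - 2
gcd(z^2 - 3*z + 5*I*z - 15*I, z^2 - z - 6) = z - 3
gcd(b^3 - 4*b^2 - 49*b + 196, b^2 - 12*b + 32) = b - 4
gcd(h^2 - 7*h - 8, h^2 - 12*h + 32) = h - 8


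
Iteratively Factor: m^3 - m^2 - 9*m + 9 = (m - 1)*(m^2 - 9) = (m - 3)*(m - 1)*(m + 3)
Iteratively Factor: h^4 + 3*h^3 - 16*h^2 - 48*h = (h)*(h^3 + 3*h^2 - 16*h - 48) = h*(h - 4)*(h^2 + 7*h + 12) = h*(h - 4)*(h + 3)*(h + 4)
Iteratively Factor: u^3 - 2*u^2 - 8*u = (u + 2)*(u^2 - 4*u) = (u - 4)*(u + 2)*(u)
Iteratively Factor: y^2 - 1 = (y - 1)*(y + 1)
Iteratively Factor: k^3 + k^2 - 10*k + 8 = (k - 2)*(k^2 + 3*k - 4) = (k - 2)*(k - 1)*(k + 4)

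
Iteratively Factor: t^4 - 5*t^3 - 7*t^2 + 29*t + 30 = (t + 2)*(t^3 - 7*t^2 + 7*t + 15) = (t - 3)*(t + 2)*(t^2 - 4*t - 5) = (t - 5)*(t - 3)*(t + 2)*(t + 1)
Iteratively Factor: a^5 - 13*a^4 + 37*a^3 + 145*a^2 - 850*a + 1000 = (a - 5)*(a^4 - 8*a^3 - 3*a^2 + 130*a - 200) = (a - 5)^2*(a^3 - 3*a^2 - 18*a + 40) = (a - 5)^2*(a + 4)*(a^2 - 7*a + 10) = (a - 5)^2*(a - 2)*(a + 4)*(a - 5)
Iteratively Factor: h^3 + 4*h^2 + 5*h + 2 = (h + 2)*(h^2 + 2*h + 1) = (h + 1)*(h + 2)*(h + 1)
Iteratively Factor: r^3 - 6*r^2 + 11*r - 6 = (r - 3)*(r^2 - 3*r + 2) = (r - 3)*(r - 2)*(r - 1)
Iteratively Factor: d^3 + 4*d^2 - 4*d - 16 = (d + 4)*(d^2 - 4) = (d + 2)*(d + 4)*(d - 2)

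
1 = 1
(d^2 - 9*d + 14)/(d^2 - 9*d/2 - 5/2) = 2*(-d^2 + 9*d - 14)/(-2*d^2 + 9*d + 5)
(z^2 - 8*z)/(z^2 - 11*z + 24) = z/(z - 3)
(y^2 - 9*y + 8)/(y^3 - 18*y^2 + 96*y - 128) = (y - 1)/(y^2 - 10*y + 16)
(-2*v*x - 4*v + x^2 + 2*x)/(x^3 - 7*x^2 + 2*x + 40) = (-2*v + x)/(x^2 - 9*x + 20)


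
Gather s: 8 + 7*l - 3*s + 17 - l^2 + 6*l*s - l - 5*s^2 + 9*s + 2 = -l^2 + 6*l - 5*s^2 + s*(6*l + 6) + 27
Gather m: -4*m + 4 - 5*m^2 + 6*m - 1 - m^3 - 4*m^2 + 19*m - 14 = -m^3 - 9*m^2 + 21*m - 11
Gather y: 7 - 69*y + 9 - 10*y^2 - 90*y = -10*y^2 - 159*y + 16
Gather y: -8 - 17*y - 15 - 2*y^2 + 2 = -2*y^2 - 17*y - 21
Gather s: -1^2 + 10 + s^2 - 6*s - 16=s^2 - 6*s - 7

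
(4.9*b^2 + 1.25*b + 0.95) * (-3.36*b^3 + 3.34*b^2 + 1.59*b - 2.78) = -16.464*b^5 + 12.166*b^4 + 8.774*b^3 - 8.4615*b^2 - 1.9645*b - 2.641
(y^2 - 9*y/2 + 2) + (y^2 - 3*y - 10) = 2*y^2 - 15*y/2 - 8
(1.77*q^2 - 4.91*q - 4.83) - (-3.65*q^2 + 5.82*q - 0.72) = 5.42*q^2 - 10.73*q - 4.11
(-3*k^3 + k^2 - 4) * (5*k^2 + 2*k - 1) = -15*k^5 - k^4 + 5*k^3 - 21*k^2 - 8*k + 4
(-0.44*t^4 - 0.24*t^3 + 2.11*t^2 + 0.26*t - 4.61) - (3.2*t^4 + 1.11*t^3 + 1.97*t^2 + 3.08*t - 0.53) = -3.64*t^4 - 1.35*t^3 + 0.14*t^2 - 2.82*t - 4.08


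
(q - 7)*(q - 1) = q^2 - 8*q + 7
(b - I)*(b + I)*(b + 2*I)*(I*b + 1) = I*b^4 - b^3 + 3*I*b^2 - b + 2*I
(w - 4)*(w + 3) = w^2 - w - 12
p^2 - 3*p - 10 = (p - 5)*(p + 2)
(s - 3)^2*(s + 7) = s^3 + s^2 - 33*s + 63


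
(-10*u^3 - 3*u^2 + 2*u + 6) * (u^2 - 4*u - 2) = -10*u^5 + 37*u^4 + 34*u^3 + 4*u^2 - 28*u - 12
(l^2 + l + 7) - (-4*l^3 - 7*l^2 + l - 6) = 4*l^3 + 8*l^2 + 13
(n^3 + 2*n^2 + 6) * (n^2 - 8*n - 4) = n^5 - 6*n^4 - 20*n^3 - 2*n^2 - 48*n - 24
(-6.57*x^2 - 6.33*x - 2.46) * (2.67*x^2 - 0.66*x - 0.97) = -17.5419*x^4 - 12.5649*x^3 + 3.9825*x^2 + 7.7637*x + 2.3862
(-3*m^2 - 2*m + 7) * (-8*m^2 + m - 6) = 24*m^4 + 13*m^3 - 40*m^2 + 19*m - 42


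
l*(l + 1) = l^2 + l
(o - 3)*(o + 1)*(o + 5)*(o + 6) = o^4 + 9*o^3 + 5*o^2 - 93*o - 90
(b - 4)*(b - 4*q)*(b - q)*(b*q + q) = b^4*q - 5*b^3*q^2 - 3*b^3*q + 4*b^2*q^3 + 15*b^2*q^2 - 4*b^2*q - 12*b*q^3 + 20*b*q^2 - 16*q^3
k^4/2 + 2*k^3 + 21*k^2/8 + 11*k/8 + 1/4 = (k/2 + 1/4)*(k + 1/2)*(k + 1)*(k + 2)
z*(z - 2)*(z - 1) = z^3 - 3*z^2 + 2*z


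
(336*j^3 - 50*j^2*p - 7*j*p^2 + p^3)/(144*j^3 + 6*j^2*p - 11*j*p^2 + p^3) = (7*j + p)/(3*j + p)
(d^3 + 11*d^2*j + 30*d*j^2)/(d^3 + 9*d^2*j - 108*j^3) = d*(d + 5*j)/(d^2 + 3*d*j - 18*j^2)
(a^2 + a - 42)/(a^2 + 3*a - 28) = (a - 6)/(a - 4)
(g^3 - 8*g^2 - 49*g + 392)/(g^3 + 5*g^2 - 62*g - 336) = (g - 7)/(g + 6)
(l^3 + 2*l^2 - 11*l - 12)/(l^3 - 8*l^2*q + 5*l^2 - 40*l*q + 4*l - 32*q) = (3 - l)/(-l + 8*q)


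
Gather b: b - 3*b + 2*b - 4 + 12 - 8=0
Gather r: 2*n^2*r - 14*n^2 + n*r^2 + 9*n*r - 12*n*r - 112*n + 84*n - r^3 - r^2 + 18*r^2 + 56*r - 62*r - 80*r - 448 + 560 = -14*n^2 - 28*n - r^3 + r^2*(n + 17) + r*(2*n^2 - 3*n - 86) + 112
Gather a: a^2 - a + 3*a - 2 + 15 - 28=a^2 + 2*a - 15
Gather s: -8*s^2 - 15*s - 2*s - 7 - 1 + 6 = -8*s^2 - 17*s - 2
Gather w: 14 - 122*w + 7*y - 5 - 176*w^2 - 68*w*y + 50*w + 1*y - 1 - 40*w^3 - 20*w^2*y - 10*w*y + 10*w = -40*w^3 + w^2*(-20*y - 176) + w*(-78*y - 62) + 8*y + 8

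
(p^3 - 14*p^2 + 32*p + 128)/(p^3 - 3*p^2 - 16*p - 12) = (p^2 - 16*p + 64)/(p^2 - 5*p - 6)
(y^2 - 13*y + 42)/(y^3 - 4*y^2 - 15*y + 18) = (y - 7)/(y^2 + 2*y - 3)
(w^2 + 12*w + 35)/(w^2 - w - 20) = (w^2 + 12*w + 35)/(w^2 - w - 20)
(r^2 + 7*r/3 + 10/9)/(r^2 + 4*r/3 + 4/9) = (3*r + 5)/(3*r + 2)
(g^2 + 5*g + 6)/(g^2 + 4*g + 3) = (g + 2)/(g + 1)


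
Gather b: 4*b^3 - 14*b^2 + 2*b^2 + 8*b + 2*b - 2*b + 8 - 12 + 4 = 4*b^3 - 12*b^2 + 8*b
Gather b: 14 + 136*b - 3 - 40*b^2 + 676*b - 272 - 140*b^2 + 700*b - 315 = -180*b^2 + 1512*b - 576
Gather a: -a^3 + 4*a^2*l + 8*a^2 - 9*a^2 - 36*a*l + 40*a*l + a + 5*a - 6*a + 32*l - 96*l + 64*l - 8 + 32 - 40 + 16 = -a^3 + a^2*(4*l - 1) + 4*a*l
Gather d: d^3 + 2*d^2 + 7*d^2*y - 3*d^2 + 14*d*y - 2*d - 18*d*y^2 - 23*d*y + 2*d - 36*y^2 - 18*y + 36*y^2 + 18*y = d^3 + d^2*(7*y - 1) + d*(-18*y^2 - 9*y)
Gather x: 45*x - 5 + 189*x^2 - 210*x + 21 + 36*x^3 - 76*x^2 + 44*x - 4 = 36*x^3 + 113*x^2 - 121*x + 12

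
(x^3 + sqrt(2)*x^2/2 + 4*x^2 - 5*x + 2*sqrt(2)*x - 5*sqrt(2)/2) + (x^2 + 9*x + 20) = x^3 + sqrt(2)*x^2/2 + 5*x^2 + 2*sqrt(2)*x + 4*x - 5*sqrt(2)/2 + 20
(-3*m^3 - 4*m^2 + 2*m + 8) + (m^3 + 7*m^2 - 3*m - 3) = -2*m^3 + 3*m^2 - m + 5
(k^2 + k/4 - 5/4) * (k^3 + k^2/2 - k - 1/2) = k^5 + 3*k^4/4 - 17*k^3/8 - 11*k^2/8 + 9*k/8 + 5/8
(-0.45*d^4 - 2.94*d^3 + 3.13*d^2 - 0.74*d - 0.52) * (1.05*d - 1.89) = -0.4725*d^5 - 2.2365*d^4 + 8.8431*d^3 - 6.6927*d^2 + 0.8526*d + 0.9828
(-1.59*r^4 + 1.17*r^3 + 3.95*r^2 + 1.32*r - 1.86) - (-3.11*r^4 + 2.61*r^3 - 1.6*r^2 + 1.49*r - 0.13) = 1.52*r^4 - 1.44*r^3 + 5.55*r^2 - 0.17*r - 1.73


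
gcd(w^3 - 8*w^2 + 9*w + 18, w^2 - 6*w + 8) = 1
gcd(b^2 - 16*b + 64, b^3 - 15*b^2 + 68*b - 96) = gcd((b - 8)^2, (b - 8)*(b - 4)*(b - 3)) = b - 8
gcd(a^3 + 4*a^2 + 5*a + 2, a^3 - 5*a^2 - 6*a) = a + 1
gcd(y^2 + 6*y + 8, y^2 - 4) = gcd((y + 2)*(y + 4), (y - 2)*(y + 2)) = y + 2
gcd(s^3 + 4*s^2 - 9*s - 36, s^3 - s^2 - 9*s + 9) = s^2 - 9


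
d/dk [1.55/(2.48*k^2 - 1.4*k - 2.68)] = (2.17 - 7.688*k)/(-2.48*k^2 + 1.4*k + 2.68)^2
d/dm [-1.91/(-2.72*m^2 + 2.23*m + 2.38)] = (4.2593 - 10.3904*m)/(-2.72*m^2 + 2.23*m + 2.38)^2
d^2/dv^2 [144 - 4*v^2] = -8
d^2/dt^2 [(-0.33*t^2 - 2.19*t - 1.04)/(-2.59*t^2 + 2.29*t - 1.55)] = (33.296004*t^3 + 33.909834*t^2 - 89.760594*t + 19.690028)/(17.373979*t^6 - 46.084647*t^5 + 71.939322*t^4 - 67.168219*t^3 + 43.05249*t^2 - 16.505175*t + 3.723875)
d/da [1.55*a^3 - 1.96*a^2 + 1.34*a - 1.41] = 4.65*a^2 - 3.92*a + 1.34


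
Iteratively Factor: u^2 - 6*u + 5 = (u - 1)*(u - 5)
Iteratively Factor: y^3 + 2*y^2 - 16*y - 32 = (y - 4)*(y^2 + 6*y + 8) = (y - 4)*(y + 2)*(y + 4)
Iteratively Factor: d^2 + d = (d + 1)*(d)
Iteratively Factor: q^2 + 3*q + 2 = (q + 1)*(q + 2)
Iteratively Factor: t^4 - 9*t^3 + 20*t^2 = (t)*(t^3 - 9*t^2 + 20*t) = t*(t - 5)*(t^2 - 4*t) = t^2*(t - 5)*(t - 4)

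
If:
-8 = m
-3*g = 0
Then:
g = 0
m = -8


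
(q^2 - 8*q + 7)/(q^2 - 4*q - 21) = (q - 1)/(q + 3)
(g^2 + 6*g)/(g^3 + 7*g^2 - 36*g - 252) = g/(g^2 + g - 42)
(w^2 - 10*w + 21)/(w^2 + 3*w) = (w^2 - 10*w + 21)/(w*(w + 3))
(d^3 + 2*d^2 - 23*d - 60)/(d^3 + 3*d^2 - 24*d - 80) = (d + 3)/(d + 4)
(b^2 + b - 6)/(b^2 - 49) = (b^2 + b - 6)/(b^2 - 49)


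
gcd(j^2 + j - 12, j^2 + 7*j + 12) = j + 4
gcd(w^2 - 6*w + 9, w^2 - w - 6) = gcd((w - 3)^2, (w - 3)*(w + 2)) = w - 3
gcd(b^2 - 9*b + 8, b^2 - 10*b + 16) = b - 8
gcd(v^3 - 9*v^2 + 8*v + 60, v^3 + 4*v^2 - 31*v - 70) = v^2 - 3*v - 10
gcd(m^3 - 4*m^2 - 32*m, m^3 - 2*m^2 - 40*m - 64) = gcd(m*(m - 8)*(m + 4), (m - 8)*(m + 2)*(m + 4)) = m^2 - 4*m - 32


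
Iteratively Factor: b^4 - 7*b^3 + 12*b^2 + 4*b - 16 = (b - 4)*(b^3 - 3*b^2 + 4) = (b - 4)*(b - 2)*(b^2 - b - 2) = (b - 4)*(b - 2)*(b + 1)*(b - 2)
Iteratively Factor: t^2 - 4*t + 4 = (t - 2)*(t - 2)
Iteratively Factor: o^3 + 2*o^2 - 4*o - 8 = (o + 2)*(o^2 - 4) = (o + 2)^2*(o - 2)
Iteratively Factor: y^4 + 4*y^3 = (y)*(y^3 + 4*y^2) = y^2*(y^2 + 4*y) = y^2*(y + 4)*(y)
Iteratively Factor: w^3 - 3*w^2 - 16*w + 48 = (w - 3)*(w^2 - 16) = (w - 3)*(w + 4)*(w - 4)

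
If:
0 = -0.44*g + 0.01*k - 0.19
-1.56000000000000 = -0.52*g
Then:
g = 3.00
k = 151.00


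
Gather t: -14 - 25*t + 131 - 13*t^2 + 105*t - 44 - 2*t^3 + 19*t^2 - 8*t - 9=-2*t^3 + 6*t^2 + 72*t + 64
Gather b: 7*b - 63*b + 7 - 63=-56*b - 56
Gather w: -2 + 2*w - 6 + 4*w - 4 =6*w - 12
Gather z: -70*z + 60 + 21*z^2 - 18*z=21*z^2 - 88*z + 60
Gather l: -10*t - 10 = -10*t - 10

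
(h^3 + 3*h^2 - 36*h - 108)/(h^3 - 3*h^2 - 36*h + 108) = (h + 3)/(h - 3)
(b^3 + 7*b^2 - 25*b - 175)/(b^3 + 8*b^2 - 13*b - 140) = (b - 5)/(b - 4)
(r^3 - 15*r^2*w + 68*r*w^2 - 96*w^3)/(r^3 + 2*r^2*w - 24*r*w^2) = (r^2 - 11*r*w + 24*w^2)/(r*(r + 6*w))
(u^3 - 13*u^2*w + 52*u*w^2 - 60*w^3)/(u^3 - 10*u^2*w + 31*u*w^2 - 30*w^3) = (u - 6*w)/(u - 3*w)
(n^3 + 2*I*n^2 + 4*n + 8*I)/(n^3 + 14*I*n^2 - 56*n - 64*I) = (n^2 + 4)/(n^2 + 12*I*n - 32)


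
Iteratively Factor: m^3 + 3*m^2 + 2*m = (m + 1)*(m^2 + 2*m) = m*(m + 1)*(m + 2)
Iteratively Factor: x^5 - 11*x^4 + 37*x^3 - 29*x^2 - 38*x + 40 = (x - 2)*(x^4 - 9*x^3 + 19*x^2 + 9*x - 20) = (x - 2)*(x - 1)*(x^3 - 8*x^2 + 11*x + 20) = (x - 2)*(x - 1)*(x + 1)*(x^2 - 9*x + 20) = (x - 5)*(x - 2)*(x - 1)*(x + 1)*(x - 4)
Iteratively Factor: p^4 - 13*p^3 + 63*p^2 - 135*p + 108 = (p - 3)*(p^3 - 10*p^2 + 33*p - 36) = (p - 3)^2*(p^2 - 7*p + 12) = (p - 4)*(p - 3)^2*(p - 3)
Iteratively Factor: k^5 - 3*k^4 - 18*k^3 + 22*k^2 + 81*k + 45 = (k + 1)*(k^4 - 4*k^3 - 14*k^2 + 36*k + 45) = (k - 3)*(k + 1)*(k^3 - k^2 - 17*k - 15) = (k - 3)*(k + 1)^2*(k^2 - 2*k - 15) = (k - 3)*(k + 1)^2*(k + 3)*(k - 5)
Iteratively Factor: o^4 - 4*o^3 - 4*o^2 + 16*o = (o)*(o^3 - 4*o^2 - 4*o + 16) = o*(o - 2)*(o^2 - 2*o - 8) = o*(o - 2)*(o + 2)*(o - 4)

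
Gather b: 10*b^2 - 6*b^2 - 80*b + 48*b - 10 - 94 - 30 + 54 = 4*b^2 - 32*b - 80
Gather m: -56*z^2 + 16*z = -56*z^2 + 16*z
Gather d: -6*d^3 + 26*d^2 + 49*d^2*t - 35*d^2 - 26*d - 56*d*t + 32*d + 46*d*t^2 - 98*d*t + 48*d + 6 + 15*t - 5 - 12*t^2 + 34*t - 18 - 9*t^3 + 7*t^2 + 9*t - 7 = -6*d^3 + d^2*(49*t - 9) + d*(46*t^2 - 154*t + 54) - 9*t^3 - 5*t^2 + 58*t - 24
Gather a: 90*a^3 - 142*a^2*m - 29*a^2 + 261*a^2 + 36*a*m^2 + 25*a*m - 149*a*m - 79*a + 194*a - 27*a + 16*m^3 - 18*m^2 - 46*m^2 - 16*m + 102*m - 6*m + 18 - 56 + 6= 90*a^3 + a^2*(232 - 142*m) + a*(36*m^2 - 124*m + 88) + 16*m^3 - 64*m^2 + 80*m - 32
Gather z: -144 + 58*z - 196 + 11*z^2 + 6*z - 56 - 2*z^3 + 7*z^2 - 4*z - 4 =-2*z^3 + 18*z^2 + 60*z - 400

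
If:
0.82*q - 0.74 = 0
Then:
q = 0.90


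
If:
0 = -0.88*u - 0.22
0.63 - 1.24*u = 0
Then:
No Solution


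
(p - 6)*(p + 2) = p^2 - 4*p - 12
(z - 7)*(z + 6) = z^2 - z - 42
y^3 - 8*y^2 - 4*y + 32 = (y - 8)*(y - 2)*(y + 2)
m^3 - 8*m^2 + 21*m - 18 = (m - 3)^2*(m - 2)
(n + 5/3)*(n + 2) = n^2 + 11*n/3 + 10/3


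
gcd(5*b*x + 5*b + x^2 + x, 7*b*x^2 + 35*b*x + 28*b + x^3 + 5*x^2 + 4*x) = x + 1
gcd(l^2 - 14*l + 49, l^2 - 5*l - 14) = l - 7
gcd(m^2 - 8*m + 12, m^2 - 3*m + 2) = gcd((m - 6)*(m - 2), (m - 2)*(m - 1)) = m - 2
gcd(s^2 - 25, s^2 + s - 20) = s + 5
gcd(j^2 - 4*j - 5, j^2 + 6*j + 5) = j + 1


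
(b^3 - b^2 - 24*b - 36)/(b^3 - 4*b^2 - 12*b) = (b + 3)/b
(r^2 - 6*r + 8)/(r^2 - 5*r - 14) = (-r^2 + 6*r - 8)/(-r^2 + 5*r + 14)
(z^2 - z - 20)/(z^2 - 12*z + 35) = (z + 4)/(z - 7)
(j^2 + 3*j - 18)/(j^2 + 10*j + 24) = (j - 3)/(j + 4)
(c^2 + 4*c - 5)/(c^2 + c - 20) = (c - 1)/(c - 4)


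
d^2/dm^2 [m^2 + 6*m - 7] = 2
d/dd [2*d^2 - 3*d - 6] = 4*d - 3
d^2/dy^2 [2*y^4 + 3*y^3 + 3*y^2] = 24*y^2 + 18*y + 6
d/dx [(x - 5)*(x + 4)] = 2*x - 1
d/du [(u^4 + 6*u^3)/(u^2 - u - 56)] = u^2*(-u*(u + 6)*(2*u - 1) + 2*(-2*u - 9)*(-u^2 + u + 56))/(-u^2 + u + 56)^2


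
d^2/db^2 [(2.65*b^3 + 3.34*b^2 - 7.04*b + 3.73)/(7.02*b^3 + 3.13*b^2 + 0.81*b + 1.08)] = (4.54747350886464e-13*b^7 + 212.738292*b^6 - 2172.014676*b^5 + 922.621752*b^4 + 867.555902*b^3 + 933.17145*b^2 + 48.397662*b - 0.214541999999996)/(345.948408*b^9 + 462.742956*b^8 + 326.074086*b^7 + 297.119629*b^6 + 180.006381*b^5 + 74.749311*b^4 + 41.524569*b^3 + 13.07826*b^2 + 2.834352*b + 1.259712)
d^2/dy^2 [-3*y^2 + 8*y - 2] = -6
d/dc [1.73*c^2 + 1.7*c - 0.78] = 3.46*c + 1.7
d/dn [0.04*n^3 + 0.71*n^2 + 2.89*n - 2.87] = 0.12*n^2 + 1.42*n + 2.89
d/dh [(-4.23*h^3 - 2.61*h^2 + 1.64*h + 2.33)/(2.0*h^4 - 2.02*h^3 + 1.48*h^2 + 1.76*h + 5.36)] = (8.46*h^6 + 10.44*h^5 - 21.3726*h^4 - 26.904*h^3 - 60.9194*h^2 - 34.876*h + 4.6896)/(4.0*h^8 - 8.08*h^7 + 10.0004*h^6 + 1.0608*h^5 + 16.52*h^4 - 16.4448*h^3 + 18.9632*h^2 + 18.8672*h + 28.7296)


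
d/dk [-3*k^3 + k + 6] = 1 - 9*k^2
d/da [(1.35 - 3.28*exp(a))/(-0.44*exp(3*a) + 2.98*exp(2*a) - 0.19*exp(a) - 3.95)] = (-2.8864*exp(3*a) + 11.5564*exp(2*a) - 8.046*exp(a) + 13.2125)*exp(a)/(0.1936*exp(6*a) - 2.6224*exp(5*a) + 9.0476*exp(4*a) + 2.3436*exp(3*a) - 23.5059*exp(2*a) + 1.501*exp(a) + 15.6025)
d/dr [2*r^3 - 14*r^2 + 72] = 2*r*(3*r - 14)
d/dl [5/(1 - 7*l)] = 35/(7*l - 1)^2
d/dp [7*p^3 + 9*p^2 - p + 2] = 21*p^2 + 18*p - 1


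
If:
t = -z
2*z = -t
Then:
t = 0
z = 0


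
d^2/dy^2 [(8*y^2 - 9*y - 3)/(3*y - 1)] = -92/(27*y^3 - 27*y^2 + 9*y - 1)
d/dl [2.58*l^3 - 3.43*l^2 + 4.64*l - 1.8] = 7.74*l^2 - 6.86*l + 4.64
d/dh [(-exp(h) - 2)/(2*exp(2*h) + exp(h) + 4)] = ((exp(h) + 2)*(4*exp(h) + 1) - 2*exp(2*h) - exp(h) - 4)*exp(h)/(2*exp(2*h) + exp(h) + 4)^2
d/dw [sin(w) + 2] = cos(w)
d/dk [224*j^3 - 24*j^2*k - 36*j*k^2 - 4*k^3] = -24*j^2 - 72*j*k - 12*k^2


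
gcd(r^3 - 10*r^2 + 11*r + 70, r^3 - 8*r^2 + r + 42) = r^2 - 5*r - 14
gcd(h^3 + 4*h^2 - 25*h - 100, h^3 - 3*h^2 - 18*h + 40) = h^2 - h - 20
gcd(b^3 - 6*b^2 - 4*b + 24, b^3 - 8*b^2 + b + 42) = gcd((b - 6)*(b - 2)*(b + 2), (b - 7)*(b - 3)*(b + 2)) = b + 2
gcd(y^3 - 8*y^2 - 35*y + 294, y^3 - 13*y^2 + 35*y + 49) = y^2 - 14*y + 49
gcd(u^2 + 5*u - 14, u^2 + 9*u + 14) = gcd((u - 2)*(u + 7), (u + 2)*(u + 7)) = u + 7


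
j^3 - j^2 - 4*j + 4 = (j - 2)*(j - 1)*(j + 2)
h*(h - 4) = h^2 - 4*h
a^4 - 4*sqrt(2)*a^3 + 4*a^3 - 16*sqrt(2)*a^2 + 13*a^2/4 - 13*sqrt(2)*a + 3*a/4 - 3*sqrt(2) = (a + 1/2)^2*(a + 3)*(a - 4*sqrt(2))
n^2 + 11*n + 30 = (n + 5)*(n + 6)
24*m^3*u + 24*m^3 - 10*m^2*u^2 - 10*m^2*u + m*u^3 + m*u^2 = (-6*m + u)*(-4*m + u)*(m*u + m)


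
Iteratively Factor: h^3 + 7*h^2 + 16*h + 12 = (h + 2)*(h^2 + 5*h + 6) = (h + 2)*(h + 3)*(h + 2)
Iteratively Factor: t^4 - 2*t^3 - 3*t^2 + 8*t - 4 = (t - 1)*(t^3 - t^2 - 4*t + 4) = (t - 1)*(t + 2)*(t^2 - 3*t + 2) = (t - 2)*(t - 1)*(t + 2)*(t - 1)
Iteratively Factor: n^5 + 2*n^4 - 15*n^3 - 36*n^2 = (n - 4)*(n^4 + 6*n^3 + 9*n^2) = (n - 4)*(n + 3)*(n^3 + 3*n^2) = n*(n - 4)*(n + 3)*(n^2 + 3*n) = n*(n - 4)*(n + 3)^2*(n)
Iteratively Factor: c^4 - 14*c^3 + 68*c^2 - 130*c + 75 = (c - 5)*(c^3 - 9*c^2 + 23*c - 15) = (c - 5)^2*(c^2 - 4*c + 3) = (c - 5)^2*(c - 1)*(c - 3)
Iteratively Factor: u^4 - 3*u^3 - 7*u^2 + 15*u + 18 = (u - 3)*(u^3 - 7*u - 6) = (u - 3)*(u + 2)*(u^2 - 2*u - 3) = (u - 3)*(u + 1)*(u + 2)*(u - 3)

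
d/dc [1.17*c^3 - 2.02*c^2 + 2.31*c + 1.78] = 3.51*c^2 - 4.04*c + 2.31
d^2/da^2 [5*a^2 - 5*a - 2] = 10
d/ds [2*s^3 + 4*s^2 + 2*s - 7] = 6*s^2 + 8*s + 2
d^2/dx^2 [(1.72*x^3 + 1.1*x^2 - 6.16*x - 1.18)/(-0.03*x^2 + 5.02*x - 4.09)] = (-1.73472347597681e-18*x^5 - 86.58752*x^3 + 212.704368*x^2 - 178.235232*x + 275.333328)/(2.7e-5*x^6 - 0.013554*x^5 + 2.279079*x^4 - 130.201732*x^3 + 310.714437*x^2 - 251.925186*x + 68.417929)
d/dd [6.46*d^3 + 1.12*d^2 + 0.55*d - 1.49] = 19.38*d^2 + 2.24*d + 0.55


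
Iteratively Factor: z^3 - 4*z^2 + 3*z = (z - 1)*(z^2 - 3*z) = (z - 3)*(z - 1)*(z)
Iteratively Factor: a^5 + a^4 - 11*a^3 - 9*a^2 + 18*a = (a + 3)*(a^4 - 2*a^3 - 5*a^2 + 6*a) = (a - 3)*(a + 3)*(a^3 + a^2 - 2*a) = (a - 3)*(a - 1)*(a + 3)*(a^2 + 2*a) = a*(a - 3)*(a - 1)*(a + 3)*(a + 2)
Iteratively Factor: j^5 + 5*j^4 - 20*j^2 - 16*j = (j + 2)*(j^4 + 3*j^3 - 6*j^2 - 8*j) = (j + 2)*(j + 4)*(j^3 - j^2 - 2*j) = (j + 1)*(j + 2)*(j + 4)*(j^2 - 2*j) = (j - 2)*(j + 1)*(j + 2)*(j + 4)*(j)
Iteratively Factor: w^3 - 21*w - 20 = (w + 4)*(w^2 - 4*w - 5) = (w - 5)*(w + 4)*(w + 1)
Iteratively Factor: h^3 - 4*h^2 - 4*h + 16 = (h - 2)*(h^2 - 2*h - 8) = (h - 4)*(h - 2)*(h + 2)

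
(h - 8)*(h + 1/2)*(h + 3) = h^3 - 9*h^2/2 - 53*h/2 - 12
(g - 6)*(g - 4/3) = g^2 - 22*g/3 + 8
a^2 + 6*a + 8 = (a + 2)*(a + 4)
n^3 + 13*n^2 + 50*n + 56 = (n + 2)*(n + 4)*(n + 7)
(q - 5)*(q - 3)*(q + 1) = q^3 - 7*q^2 + 7*q + 15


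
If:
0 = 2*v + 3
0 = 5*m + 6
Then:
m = -6/5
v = -3/2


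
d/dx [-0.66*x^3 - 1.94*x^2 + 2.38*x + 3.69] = -1.98*x^2 - 3.88*x + 2.38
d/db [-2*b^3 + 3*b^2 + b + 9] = -6*b^2 + 6*b + 1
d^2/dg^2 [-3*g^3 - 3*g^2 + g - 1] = -18*g - 6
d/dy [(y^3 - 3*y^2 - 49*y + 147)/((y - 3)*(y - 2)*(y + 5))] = 3*(y^2 + 26*y + 49)/(y^4 + 6*y^3 - 11*y^2 - 60*y + 100)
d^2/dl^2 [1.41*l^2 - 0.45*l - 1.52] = 2.82000000000000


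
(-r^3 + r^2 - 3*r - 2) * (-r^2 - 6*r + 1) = r^5 + 5*r^4 - 4*r^3 + 21*r^2 + 9*r - 2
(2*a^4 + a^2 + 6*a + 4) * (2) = 4*a^4 + 2*a^2 + 12*a + 8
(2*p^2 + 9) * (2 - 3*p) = -6*p^3 + 4*p^2 - 27*p + 18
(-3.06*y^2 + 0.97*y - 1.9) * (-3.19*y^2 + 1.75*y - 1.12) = 9.7614*y^4 - 8.4493*y^3 + 11.1857*y^2 - 4.4114*y + 2.128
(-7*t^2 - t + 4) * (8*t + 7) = -56*t^3 - 57*t^2 + 25*t + 28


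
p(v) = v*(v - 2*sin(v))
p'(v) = v*(1 - 2*cos(v)) + v - 2*sin(v) = -2*v*cos(v) + 2*v - 2*sin(v)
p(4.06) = 22.94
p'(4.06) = 14.64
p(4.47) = 28.66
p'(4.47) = 13.03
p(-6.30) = 39.48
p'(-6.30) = 0.03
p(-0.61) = -0.33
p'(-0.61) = 0.93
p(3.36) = 12.75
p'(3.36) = 13.71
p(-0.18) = -0.03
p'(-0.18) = 0.35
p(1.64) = -0.58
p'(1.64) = 1.51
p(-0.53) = -0.25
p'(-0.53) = 0.87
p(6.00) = 39.35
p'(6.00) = 1.04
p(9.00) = 73.58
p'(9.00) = 33.58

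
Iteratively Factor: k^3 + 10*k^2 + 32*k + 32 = (k + 4)*(k^2 + 6*k + 8) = (k + 2)*(k + 4)*(k + 4)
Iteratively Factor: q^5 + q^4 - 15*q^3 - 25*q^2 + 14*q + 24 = (q + 3)*(q^4 - 2*q^3 - 9*q^2 + 2*q + 8) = (q + 2)*(q + 3)*(q^3 - 4*q^2 - q + 4) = (q - 1)*(q + 2)*(q + 3)*(q^2 - 3*q - 4) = (q - 1)*(q + 1)*(q + 2)*(q + 3)*(q - 4)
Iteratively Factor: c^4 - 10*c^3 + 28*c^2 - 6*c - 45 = (c - 5)*(c^3 - 5*c^2 + 3*c + 9) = (c - 5)*(c - 3)*(c^2 - 2*c - 3) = (c - 5)*(c - 3)*(c + 1)*(c - 3)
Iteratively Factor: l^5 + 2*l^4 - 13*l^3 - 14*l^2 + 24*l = (l + 2)*(l^4 - 13*l^2 + 12*l) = (l - 1)*(l + 2)*(l^3 + l^2 - 12*l) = (l - 3)*(l - 1)*(l + 2)*(l^2 + 4*l) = l*(l - 3)*(l - 1)*(l + 2)*(l + 4)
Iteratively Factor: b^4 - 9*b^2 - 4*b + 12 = (b - 1)*(b^3 + b^2 - 8*b - 12) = (b - 1)*(b + 2)*(b^2 - b - 6) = (b - 1)*(b + 2)^2*(b - 3)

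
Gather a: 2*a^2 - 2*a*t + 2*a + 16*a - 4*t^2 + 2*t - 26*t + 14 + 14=2*a^2 + a*(18 - 2*t) - 4*t^2 - 24*t + 28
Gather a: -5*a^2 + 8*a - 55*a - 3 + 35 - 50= -5*a^2 - 47*a - 18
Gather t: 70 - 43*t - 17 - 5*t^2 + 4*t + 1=-5*t^2 - 39*t + 54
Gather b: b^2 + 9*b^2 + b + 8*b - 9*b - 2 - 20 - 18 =10*b^2 - 40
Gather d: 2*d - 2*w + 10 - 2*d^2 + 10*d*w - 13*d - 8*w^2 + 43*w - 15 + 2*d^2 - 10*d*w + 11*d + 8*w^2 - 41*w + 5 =0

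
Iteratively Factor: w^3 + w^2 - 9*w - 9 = (w - 3)*(w^2 + 4*w + 3) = (w - 3)*(w + 1)*(w + 3)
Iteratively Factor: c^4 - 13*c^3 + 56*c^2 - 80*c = (c)*(c^3 - 13*c^2 + 56*c - 80) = c*(c - 4)*(c^2 - 9*c + 20) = c*(c - 4)^2*(c - 5)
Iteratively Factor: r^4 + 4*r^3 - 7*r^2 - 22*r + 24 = (r + 3)*(r^3 + r^2 - 10*r + 8) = (r - 1)*(r + 3)*(r^2 + 2*r - 8) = (r - 2)*(r - 1)*(r + 3)*(r + 4)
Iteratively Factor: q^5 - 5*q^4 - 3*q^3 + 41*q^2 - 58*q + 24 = (q - 2)*(q^4 - 3*q^3 - 9*q^2 + 23*q - 12) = (q - 2)*(q - 1)*(q^3 - 2*q^2 - 11*q + 12) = (q - 4)*(q - 2)*(q - 1)*(q^2 + 2*q - 3) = (q - 4)*(q - 2)*(q - 1)*(q + 3)*(q - 1)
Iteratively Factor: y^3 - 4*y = (y - 2)*(y^2 + 2*y) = y*(y - 2)*(y + 2)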